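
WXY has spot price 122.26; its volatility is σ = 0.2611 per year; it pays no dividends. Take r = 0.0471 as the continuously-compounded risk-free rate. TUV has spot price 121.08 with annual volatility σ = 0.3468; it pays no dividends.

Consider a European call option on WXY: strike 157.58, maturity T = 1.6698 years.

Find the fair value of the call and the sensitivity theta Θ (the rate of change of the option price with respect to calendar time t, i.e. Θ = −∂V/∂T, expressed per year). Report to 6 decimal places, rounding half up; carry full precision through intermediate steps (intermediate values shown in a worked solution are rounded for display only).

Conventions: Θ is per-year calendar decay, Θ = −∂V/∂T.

price = 8.580465
Θ = -6.320579

σ√T = 0.2611·√1.6698 = 0.337395
d₁ = (ln(S/K) + (r+σ²/2)T) / (σ√T) = (ln(122.26/157.58) + (0.0471+0.2611²/2)·1.6698) / 0.337395 = (-0.253783 + 0.135565) / 0.337395 = -0.350384
d₂ = d₁ − σ√T = -0.350384 − 0.337395 = -0.687779
e^{−rT} = 0.924366
N(d₁) = 0.363025,  N(d₂) = 0.245796
Call price V = S·N(d₁) − K·e^{−rT}·N(d₂) = 44.383467 − 35.803002 = 8.580465
φ(d₁) = (1/√(2π))·e^{−d₁²/2} = 0.375190
Θ = −S·φ(d₁)·σ/(2√T) − r·K·e^{−rT}·N(d₂) = −4.634257 − 1.686321 = -6.320579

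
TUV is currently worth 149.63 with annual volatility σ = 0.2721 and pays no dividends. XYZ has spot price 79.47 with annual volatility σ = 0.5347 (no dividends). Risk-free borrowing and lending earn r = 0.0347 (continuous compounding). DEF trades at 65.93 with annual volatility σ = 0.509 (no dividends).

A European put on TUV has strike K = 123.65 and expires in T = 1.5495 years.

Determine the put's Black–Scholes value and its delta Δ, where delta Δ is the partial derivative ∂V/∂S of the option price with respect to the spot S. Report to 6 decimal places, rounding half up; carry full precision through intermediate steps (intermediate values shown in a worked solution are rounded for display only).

σ√T = 0.2721·√1.5495 = 0.338707
d₁ = (ln(S/K) + (r+σ²/2)T) / (σ√T) = (ln(149.63/123.65) + (0.0347+0.2721²/2)·1.5495) / 0.338707 = (0.190711 + 0.111129) / 0.338707 = 0.891152
d₂ = d₁ − σ√T = 0.891152 − 0.338707 = 0.552445
e^{−rT} = 0.947652
N(−d₁) = 0.186424,  N(−d₂) = 0.290322
Put price V = K·e^{−rT}·N(−d₂) − S·N(−d₁) = 34.019100 − 27.894600 = 6.124500
Δ = −N(−d₁) = -0.186424

price = 6.124500
Δ = -0.186424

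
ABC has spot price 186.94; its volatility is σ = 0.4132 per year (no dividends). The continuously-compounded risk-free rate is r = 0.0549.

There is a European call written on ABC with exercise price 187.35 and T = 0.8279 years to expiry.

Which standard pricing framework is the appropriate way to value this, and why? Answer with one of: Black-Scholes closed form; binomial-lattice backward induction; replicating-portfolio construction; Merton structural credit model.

framework: Black-Scholes closed form

Key observation: the strike-187.35 call on ABC is European-exercise on a continuously-modelled lognormal underlying, so its value is a single closed-form evaluation.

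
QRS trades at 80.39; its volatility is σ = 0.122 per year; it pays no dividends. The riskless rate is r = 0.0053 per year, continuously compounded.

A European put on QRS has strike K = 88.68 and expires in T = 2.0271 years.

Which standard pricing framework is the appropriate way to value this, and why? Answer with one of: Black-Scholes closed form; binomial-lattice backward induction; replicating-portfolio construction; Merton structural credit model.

framework: Black-Scholes closed form

Key observation: with QRS following a GBM at constant σ and r, the European put struck at 88.68 prices in closed form — nothing here needs a stepwise model or a balance sheet.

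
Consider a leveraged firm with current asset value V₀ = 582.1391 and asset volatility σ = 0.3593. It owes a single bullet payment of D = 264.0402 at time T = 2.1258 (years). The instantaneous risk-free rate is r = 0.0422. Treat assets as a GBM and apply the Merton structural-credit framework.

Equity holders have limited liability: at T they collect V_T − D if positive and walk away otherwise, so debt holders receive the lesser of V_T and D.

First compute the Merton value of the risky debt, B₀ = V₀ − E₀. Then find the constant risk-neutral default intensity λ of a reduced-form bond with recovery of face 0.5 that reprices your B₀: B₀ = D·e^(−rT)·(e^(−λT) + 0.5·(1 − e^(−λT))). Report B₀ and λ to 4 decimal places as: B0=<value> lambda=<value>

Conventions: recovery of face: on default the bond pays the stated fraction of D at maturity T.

With assets at 582.1391 and a single debt payment of 264.0402 at 2.1258 years:
d₁ = [ln(V₀/D) + (r + σ²/2)T] / (σ√T)
   = [ln(582.1391/264.0402) + (0.0422 + 0.5·0.3593²)·2.1258] / (0.3593·√2.1258)
   = [0.790608 + 0.226925] / 0.523864 = 1.942363
d₂ = d₁ − σ√T = 1.942363 − 0.523864 = 1.418499
N(d₁) = 0.973953,  N(d₂) = 0.921977,  e^(−rT) = 0.914197
E₀ = V₀·N(d₁) − D·e^(−rT)·N(d₂)
   = 582.1391·0.973953 − 264.0402·0.914197·0.921977 = 344.424961
B₀ = V₀ − E₀ = 582.1391 − 344.424961 = 237.714139
e^(−λT) = (B₀·e^(rT)/D − 0.5)/(1 − 0.5) = (237.7141·1.093856/264.0402 − 0.5)/0.5 = 0.96958580
λ = −ln(0.96958580)/2.1258 = 0.014529

B0=237.7141 lambda=0.0145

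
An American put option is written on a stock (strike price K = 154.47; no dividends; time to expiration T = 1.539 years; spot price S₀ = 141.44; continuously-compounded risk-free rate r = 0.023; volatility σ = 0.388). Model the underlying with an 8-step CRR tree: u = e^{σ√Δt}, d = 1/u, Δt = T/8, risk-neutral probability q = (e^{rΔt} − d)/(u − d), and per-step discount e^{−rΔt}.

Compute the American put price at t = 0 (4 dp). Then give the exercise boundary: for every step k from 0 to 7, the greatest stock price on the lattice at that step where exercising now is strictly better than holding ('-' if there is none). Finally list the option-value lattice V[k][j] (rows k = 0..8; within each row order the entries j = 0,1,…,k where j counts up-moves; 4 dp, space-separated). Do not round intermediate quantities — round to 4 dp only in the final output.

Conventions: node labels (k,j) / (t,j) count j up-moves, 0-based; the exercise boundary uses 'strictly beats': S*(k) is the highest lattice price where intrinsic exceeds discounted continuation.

Δt=0.19237, u=1.18552, d=0.84351, q=0.47052, disc=e^(-rΔt)=0.99559
k=8 terminal: V=max(K-S,0) → 118.2199 103.5222 82.8654 53.8332 13.0300 0.0000 0.0000 0.0000 0.0000
k=7: j=0 S=42.9752 intr=111.4948 cont=110.8129 V=111.4948[EX]; j=1 S=60.3995 intr=94.0705 cont=93.3886 V=94.0705[EX]; j=2 S=84.8885 intr=69.5815 cont=68.8995 V=69.5815[EX]; j=3 S=119.3066 intr=35.1634 cont=34.4814 V=35.1634[EX]; j=4 S=167.6795 intr=0.0000 cont=6.8686 V=6.8686[hold]; j=5 S=235.6653 intr=0.0000 cont=0.0000 V=0.0000[hold]; j=6 S=331.2160 intr=0.0000 cont=0.0000 V=0.0000[hold]; j=7 S=465.5078 intr=0.0000 cont=0.0000 V=0.0000[hold]  S*(7)=119.3066
k=6: j=0 S=50.9478 intr=103.5222 cont=102.8402 V=103.5222[EX]; j=1 S=71.6046 intr=82.8654 cont=82.1834 V=82.8654[EX]; j=2 S=100.6368 intr=53.8332 cont=53.1513 V=53.8332[EX]; j=3 S=141.4400 intr=13.0300 cont=21.7536 V=21.7536[hold]; j=4 S=198.7870 intr=0.0000 cont=3.6207 V=3.6207[hold]; j=5 S=279.3853 intr=0.0000 cont=0.0000 V=0.0000[hold]; j=6 S=392.6622 intr=0.0000 cont=0.0000 V=0.0000[hold]  S*(6)=100.6368
k=5: j=0 S=60.3995 intr=94.0705 cont=93.3886 V=94.0705[EX]; j=1 S=84.8885 intr=69.5815 cont=68.8995 V=69.5815[EX]; j=2 S=119.3066 intr=35.1634 cont=38.5680 V=38.5680[hold]; j=3 S=167.6795 intr=0.0000 cont=13.1633 V=13.1633[hold]; j=4 S=235.6653 intr=0.0000 cont=1.9086 V=1.9086[hold]; j=5 S=331.2160 intr=0.0000 cont=0.0000 V=0.0000[hold]  S*(5)=84.8885
k=4: j=0 S=71.6046 intr=82.8654 cont=82.1834 V=82.8654[EX]; j=1 S=100.6368 intr=53.8332 cont=54.7461 V=54.7461[hold]; j=2 S=141.4400 intr=13.0300 cont=26.4970 V=26.4970[hold]; j=3 S=198.7870 intr=0.0000 cont=7.8330 V=7.8330[hold]; j=4 S=279.3853 intr=0.0000 cont=1.0061 V=1.0061[hold]  S*(4)=71.6046
k=3: j=0 S=84.8885 intr=69.5815 cont=69.3272 V=69.5815[EX]; j=1 S=119.3066 intr=35.1634 cont=41.2712 V=41.2712[hold]; j=2 S=167.6795 intr=0.0000 cont=17.6369 V=17.6369[hold]; j=3 S=235.6653 intr=0.0000 cont=4.6004 V=4.6004[hold]  S*(3)=84.8885
k=2: j=0 S=100.6368 intr=53.8332 cont=56.0125 V=56.0125[hold]; j=1 S=141.4400 intr=13.0300 cont=30.0176 V=30.0176[hold]; j=2 S=198.7870 intr=0.0000 cont=11.4521 V=11.4521[hold]  S*(2)=-
k=1: j=0 S=119.3066 intr=35.1634 cont=43.5880 V=43.5880[hold]; j=1 S=167.6795 intr=0.0000 cont=21.1881 V=21.1881[hold]  S*(1)=-
k=0: j=0 S=141.4400 intr=13.0300 cont=32.9024 V=32.9024[hold]  S*(0)=-

price = 32.9024
boundary = - - - 84.8885 71.6046 84.8885 100.6368 119.3066
tree:
32.9024
43.5880 21.1881
56.0125 30.0176 11.4521
69.5815 41.2712 17.6369 4.6004
82.8654 54.7461 26.4970 7.8330 1.0061
94.0705 69.5815 38.5680 13.1633 1.9086 0.0000
103.5222 82.8654 53.8332 21.7536 3.6207 0.0000 0.0000
111.4948 94.0705 69.5815 35.1634 6.8686 0.0000 0.0000 0.0000
118.2199 103.5222 82.8654 53.8332 13.0300 0.0000 0.0000 0.0000 0.0000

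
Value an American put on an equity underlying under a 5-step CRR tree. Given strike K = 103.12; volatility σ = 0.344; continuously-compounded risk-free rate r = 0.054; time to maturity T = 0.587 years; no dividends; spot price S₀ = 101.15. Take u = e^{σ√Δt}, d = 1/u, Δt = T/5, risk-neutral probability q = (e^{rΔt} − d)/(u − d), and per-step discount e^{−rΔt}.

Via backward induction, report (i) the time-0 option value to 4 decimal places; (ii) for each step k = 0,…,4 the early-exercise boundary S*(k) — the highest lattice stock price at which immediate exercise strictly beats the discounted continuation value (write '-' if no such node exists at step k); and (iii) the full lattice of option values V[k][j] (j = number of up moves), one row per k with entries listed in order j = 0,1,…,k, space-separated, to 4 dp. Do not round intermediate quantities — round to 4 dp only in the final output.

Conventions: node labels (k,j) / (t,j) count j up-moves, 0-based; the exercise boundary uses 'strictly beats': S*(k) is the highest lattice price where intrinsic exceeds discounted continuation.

params: Δt=0.11740 u=1.12509 d=0.88881 q=0.49748 e^(-rΔt)=0.99368
t_5 payoffs: 47.0125 32.0970 13.2164 0.0000 0.0000 0.0000
t_4: node(4,0) S=63.1262 payoff=39.9938 vs cont=39.3421 → 39.9938 [stop]  node(4,1) S=79.9076 payoff=23.2124 vs cont=22.5608 → 23.2124 [stop]  node(4,2) S=101.1500 payoff=1.9700 vs cont=6.5995 → 6.5995 [wait]  node(4,3) S=128.0395 payoff=0.0000 vs cont=0.0000 → 0.0000 [wait]  node(4,4) S=162.0772 payoff=0.0000 vs cont=0.0000 → 0.0000 [wait]  ⇒ S*(4)=79.9076
t_3: node(3,0) S=71.0230 payoff=32.0970 vs cont=31.4454 → 32.0970 [stop]  node(3,1) S=89.9036 payoff=13.2164 vs cont=14.8533 → 14.8533 [wait]  node(3,2) S=113.8033 payoff=0.0000 vs cont=3.2954 → 3.2954 [wait]  node(3,3) S=144.0565 payoff=0.0000 vs cont=0.0000 → 0.0000 [wait]  ⇒ S*(3)=71.0230
t_2: node(2,0) S=79.9076 payoff=23.2124 vs cont=23.3699 → 23.3699 [wait]  node(2,1) S=101.1500 payoff=1.9700 vs cont=9.0459 → 9.0459 [wait]  node(2,2) S=128.0395 payoff=0.0000 vs cont=1.6455 → 1.6455 [wait]  ⇒ S*(2)=-
t_1: node(1,0) S=89.9036 payoff=13.2164 vs cont=16.1413 → 16.1413 [wait]  node(1,1) S=113.8033 payoff=0.0000 vs cont=5.3305 → 5.3305 [wait]  ⇒ S*(1)=-
t_0: node(0,0) S=101.1500 payoff=1.9700 vs cont=10.6951 → 10.6951 [wait]  ⇒ S*(0)=-

price = 10.6951
boundary = - - - 71.0230 79.9076
tree:
10.6951
16.1413 5.3305
23.3699 9.0459 1.6455
32.0970 14.8533 3.2954 0.0000
39.9938 23.2124 6.5995 0.0000 0.0000
47.0125 32.0970 13.2164 0.0000 0.0000 0.0000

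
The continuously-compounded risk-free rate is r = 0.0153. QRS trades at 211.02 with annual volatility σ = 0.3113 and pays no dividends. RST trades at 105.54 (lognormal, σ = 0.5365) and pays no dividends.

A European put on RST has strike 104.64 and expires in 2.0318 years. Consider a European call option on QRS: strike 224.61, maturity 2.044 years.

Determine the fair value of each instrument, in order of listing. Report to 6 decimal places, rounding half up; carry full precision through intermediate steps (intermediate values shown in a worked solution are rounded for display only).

[RST put K=104.64]
σ√T = 0.5365·√2.0318 = 0.764734
d₁ = (ln(S/K) + (r+σ²/2)T) / (σ√T) = (ln(105.54/104.64) + (0.0153+0.5365²/2)·2.0318) / 0.764734 = (0.008564 + 0.323495) / 0.764734 = 0.434216
d₂ = d₁ − σ√T = 0.434216 − 0.764734 = -0.330518
e^{−rT} = 0.969392
N(−d₁) = 0.332066,  N(−d₂) = 0.629496
price = K·e^{−rT}·N(−d₂) − S·N(−d₁) = 63.854240 − 35.046231 = 28.808010
[QRS call K=224.61]
σ√T = 0.3113·√2.044 = 0.445061
d₁ = (ln(S/K) + (r+σ²/2)T) / (σ√T) = (ln(211.02/224.61) + (0.0153+0.3113²/2)·2.044) / 0.445061 = (-0.062413 + 0.130313) / 0.445061 = 0.152564
d₂ = d₁ − σ√T = 0.152564 − 0.445061 = -0.292497
e^{−rT} = 0.969211
N(d₁) = 0.560629,  N(d₂) = 0.384953
price = S·N(d₁) − K·e^{−rT}·N(d₂) = 118.303904 − 83.802176 = 34.501728

price(RST put K=104.64) = 28.808010
price(QRS call K=224.61) = 34.501728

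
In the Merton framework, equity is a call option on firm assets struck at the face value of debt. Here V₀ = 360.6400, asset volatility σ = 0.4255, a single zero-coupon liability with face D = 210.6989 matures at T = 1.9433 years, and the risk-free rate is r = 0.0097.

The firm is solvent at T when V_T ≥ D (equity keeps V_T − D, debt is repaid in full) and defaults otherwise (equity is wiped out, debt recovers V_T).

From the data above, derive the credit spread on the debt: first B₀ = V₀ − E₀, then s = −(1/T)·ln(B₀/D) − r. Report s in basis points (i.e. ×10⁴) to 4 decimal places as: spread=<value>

spread=381.1311

Work the structural quantities from V₀ = 360.6400 against face 210.6989:
d₁ = [ln(V₀/D) + (r + σ²/2)T] / (σ√T)
   = [ln(360.6400/210.6989) + (0.0097 + 0.5·0.4255²)·1.9433] / (0.4255·√1.9433)
   = [0.537450 + 0.194767] / 0.593157 = 1.234442
d₂ = d₁ − σ√T = 1.234442 − 0.593157 = 0.641285
N(d₁) = 0.891481,  N(d₂) = 0.739331,  e^(−rT) = 0.981327
E₀ = V₀·N(d₁) − D·e^(−rT)·N(d₂)
   = 360.6400·0.891481 − 210.6989·0.981327·0.739331 = 168.636252
B₀ = V₀ − E₀ = 360.6400 − 168.636252 = 192.003748
spread = −(1/T)·ln(B₀/D) − r = −(1/1.9433)·ln(192.003748/210.6989) − 0.0097 = 0.03811311
in basis points: 0.03811311 × 10⁴ = 381.1311 bp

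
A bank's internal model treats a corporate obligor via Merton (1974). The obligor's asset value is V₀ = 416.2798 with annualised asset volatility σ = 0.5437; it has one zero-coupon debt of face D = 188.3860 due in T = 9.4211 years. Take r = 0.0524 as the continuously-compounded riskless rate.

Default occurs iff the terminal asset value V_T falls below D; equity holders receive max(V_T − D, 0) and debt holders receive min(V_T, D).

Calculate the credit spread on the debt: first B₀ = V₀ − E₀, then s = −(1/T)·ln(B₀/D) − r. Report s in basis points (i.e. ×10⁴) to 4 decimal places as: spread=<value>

spread=423.5967

Equity is a call on the firm's assets struck at D = 188.3860:
d₁ = [ln(V₀/D) + (r + σ²/2)T] / (σ√T)
   = [ln(416.2798/188.3860) + (0.0524 + 0.5·0.5437²)·9.4211] / (0.5437·√9.4211)
   = [0.792865 + 1.886150] / 1.668822 = 1.605332
d₂ = d₁ − σ√T = 1.605332 − 1.668822 = -0.063490
N(d₁) = 0.945790,  N(d₂) = 0.474688,  e^(−rT) = 0.610385
E₀ = V₀·N(d₁) − D·e^(−rT)·N(d₂)
   = 416.2798·0.945790 − 188.3860·0.610385·0.474688 = 339.129713
B₀ = V₀ − E₀ = 416.2798 − 339.129713 = 77.150087
spread = −(1/T)·ln(B₀/D) − r = −(1/9.4211)·ln(77.150087/188.3860) − 0.0524 = 0.04235967
in basis points: 0.04235967 × 10⁴ = 423.5967 bp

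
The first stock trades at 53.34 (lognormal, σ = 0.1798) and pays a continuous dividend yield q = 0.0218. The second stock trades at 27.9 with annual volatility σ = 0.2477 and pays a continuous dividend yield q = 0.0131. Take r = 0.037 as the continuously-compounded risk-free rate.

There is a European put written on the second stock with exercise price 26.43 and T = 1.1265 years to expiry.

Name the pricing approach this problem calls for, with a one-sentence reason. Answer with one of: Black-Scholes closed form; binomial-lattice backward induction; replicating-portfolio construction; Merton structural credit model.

framework: Black-Scholes closed form

Key observation: the strike-26.43 put on the second stock is European-exercise on a continuously-modelled lognormal underlying, so its value is a single closed-form evaluation.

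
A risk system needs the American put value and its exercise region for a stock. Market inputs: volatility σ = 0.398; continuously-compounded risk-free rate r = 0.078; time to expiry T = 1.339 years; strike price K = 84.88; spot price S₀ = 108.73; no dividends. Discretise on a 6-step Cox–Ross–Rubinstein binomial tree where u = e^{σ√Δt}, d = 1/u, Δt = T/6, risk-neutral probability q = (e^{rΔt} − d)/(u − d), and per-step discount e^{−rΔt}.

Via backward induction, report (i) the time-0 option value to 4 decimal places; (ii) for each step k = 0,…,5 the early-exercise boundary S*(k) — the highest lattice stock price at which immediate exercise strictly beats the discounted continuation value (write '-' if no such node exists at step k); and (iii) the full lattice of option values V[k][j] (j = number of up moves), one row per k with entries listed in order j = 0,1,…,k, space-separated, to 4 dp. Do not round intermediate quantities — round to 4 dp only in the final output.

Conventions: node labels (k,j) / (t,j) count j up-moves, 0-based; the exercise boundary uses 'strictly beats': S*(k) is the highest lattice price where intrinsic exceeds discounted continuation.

Δt=0.22317, u=1.20685, d=0.82860, q=0.49956, disc=e^(-rΔt)=0.98274
k=6 terminal: V=max(K-S,0) → 49.6899 33.6257 10.2283 0.0000 0.0000 0.0000 0.0000
k=5: j=0 S=42.4693 intr=42.4107 cont=40.9460 V=42.4107[EX]; j=1 S=61.8564 intr=23.0236 cont=21.5589 V=23.0236[EX]; j=2 S=90.0937 intr=0.0000 cont=5.0304 V=5.0304[hold]; j=3 S=131.2213 intr=0.0000 cont=0.0000 V=0.0000[hold]; j=4 S=191.1234 intr=0.0000 cont=0.0000 V=0.0000[hold]; j=5 S=278.3708 intr=0.0000 cont=0.0000 V=0.0000[hold]  S*(5)=61.8564
k=4: j=0 S=51.2543 intr=33.6257 cont=32.1610 V=33.6257[EX]; j=1 S=74.6517 intr=10.2283 cont=13.7928 V=13.7928[hold]; j=2 S=108.7300 intr=0.0000 cont=2.4740 V=2.4740[hold]; j=3 S=158.3650 intr=0.0000 cont=0.0000 V=0.0000[hold]; j=4 S=230.6582 intr=0.0000 cont=0.0000 V=0.0000[hold]  S*(4)=51.2543
k=3: j=0 S=61.8564 intr=23.0236 cont=23.3088 V=23.3088[hold]; j=1 S=90.0937 intr=0.0000 cont=7.9980 V=7.9980[hold]; j=2 S=131.2213 intr=0.0000 cont=1.2167 V=1.2167[hold]; j=3 S=191.1234 intr=0.0000 cont=0.0000 V=0.0000[hold]  S*(3)=-
k=2: j=0 S=74.6517 intr=10.2283 cont=15.3899 V=15.3899[hold]; j=1 S=108.7300 intr=0.0000 cont=4.5308 V=4.5308[hold]; j=2 S=158.3650 intr=0.0000 cont=0.5984 V=0.5984[hold]  S*(2)=-
k=1: j=0 S=90.0937 intr=0.0000 cont=9.7932 V=9.7932[hold]; j=1 S=131.2213 intr=0.0000 cont=2.5221 V=2.5221[hold]  S*(1)=-
k=0: j=0 S=108.7300 intr=0.0000 cont=6.0546 V=6.0546[hold]  S*(0)=-

price = 6.0546
boundary = - - - - 51.2543 61.8564
tree:
6.0546
9.7932 2.5221
15.3899 4.5308 0.5984
23.3088 7.9980 1.2167 0.0000
33.6257 13.7928 2.4740 0.0000 0.0000
42.4107 23.0236 5.0304 0.0000 0.0000 0.0000
49.6899 33.6257 10.2283 0.0000 0.0000 0.0000 0.0000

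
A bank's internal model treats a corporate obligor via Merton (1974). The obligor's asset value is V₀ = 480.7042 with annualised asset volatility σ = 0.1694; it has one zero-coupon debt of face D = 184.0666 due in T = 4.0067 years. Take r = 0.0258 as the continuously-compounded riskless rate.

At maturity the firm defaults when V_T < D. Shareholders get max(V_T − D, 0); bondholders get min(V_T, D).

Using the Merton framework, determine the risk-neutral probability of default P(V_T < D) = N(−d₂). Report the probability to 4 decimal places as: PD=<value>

PD=0.0015

With assets at 480.7042 and a single debt payment of 184.0666 at 4.0067 years:
d₁ = [ln(V₀/D) + (r + σ²/2)T] / (σ√T)
   = [ln(480.7042/184.0666) + (0.0258 + 0.5·0.1694²)·4.0067] / (0.1694·√4.0067)
   = [0.959954 + 0.160862] / 0.339084 = 3.305427
d₂ = d₁ − σ√T = 3.305427 − 0.339084 = 2.966343
risk-neutral PD = N(−d₂) = N(-2.966343) = 0.001507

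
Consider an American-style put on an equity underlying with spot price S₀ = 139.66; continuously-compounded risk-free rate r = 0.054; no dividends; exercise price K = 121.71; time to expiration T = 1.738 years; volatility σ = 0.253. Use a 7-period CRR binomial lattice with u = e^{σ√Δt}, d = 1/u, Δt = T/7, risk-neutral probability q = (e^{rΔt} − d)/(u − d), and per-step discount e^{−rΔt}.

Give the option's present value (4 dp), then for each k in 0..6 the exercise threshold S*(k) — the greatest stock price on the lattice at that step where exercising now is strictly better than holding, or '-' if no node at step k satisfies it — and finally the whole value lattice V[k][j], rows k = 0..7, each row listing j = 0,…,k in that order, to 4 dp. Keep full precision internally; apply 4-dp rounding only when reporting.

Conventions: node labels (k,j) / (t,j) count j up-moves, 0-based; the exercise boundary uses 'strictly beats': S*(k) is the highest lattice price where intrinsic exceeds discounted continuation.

Δt=0.24829  u=1.13436  d=0.88156  q=0.52192  discount=0.98668
step 7 (expiry): payoffs max(K−S,0) = 63.9237 47.3526 26.0295 0.0000 0.0000 0.0000 0.0000 0.0000
step 6: (k=6,j=0): S=65.5503, K−S=56.1597, hold=54.5388 ⇒ V=56.1597 exercise | (k=6,j=1): S=84.3478, K−S=37.3622, hold=35.7413 ⇒ V=37.3622 exercise | (k=6,j=2): S=108.5358, K−S=13.1742, hold=12.2785 ⇒ V=13.1742 exercise | (k=6,j=3): S=139.6600, K−S=0.0000, hold=0.0000 ⇒ V=0.0000 continue | (k=6,j=4): S=179.7096, K−S=0.0000, hold=0.0000 ⇒ V=0.0000 continue | (k=6,j=5): S=231.2439, K−S=0.0000, hold=0.0000 ⇒ V=0.0000 continue | (k=6,j=6): S=297.5565, K−S=0.0000, hold=0.0000 ⇒ V=0.0000 continue  boundary S*=108.5358
step 5: (k=5,j=0): S=74.3574, K−S=47.3526, hold=45.7317 ⇒ V=47.3526 exercise | (k=5,j=1): S=95.6805, K−S=26.0295, hold=24.4086 ⇒ V=26.0295 exercise | (k=5,j=2): S=123.1183, K−S=0.0000, hold=6.2145 ⇒ V=6.2145 continue | (k=5,j=3): S=158.4242, K−S=0.0000, hold=0.0000 ⇒ V=0.0000 continue | (k=5,j=4): S=203.8547, K−S=0.0000, hold=0.0000 ⇒ V=0.0000 continue | (k=5,j=5): S=262.3130, K−S=0.0000, hold=0.0000 ⇒ V=0.0000 continue  boundary S*=95.6805
step 4: (k=4,j=0): S=84.3478, K−S=37.3622, hold=35.7413 ⇒ V=37.3622 exercise | (k=4,j=1): S=108.5358, K−S=13.1742, hold=15.4788 ⇒ V=15.4788 continue | (k=4,j=2): S=139.6600, K−S=0.0000, hold=2.9315 ⇒ V=2.9315 continue | (k=4,j=3): S=179.7096, K−S=0.0000, hold=0.0000 ⇒ V=0.0000 continue | (k=4,j=4): S=231.2439, K−S=0.0000, hold=0.0000 ⇒ V=0.0000 continue  boundary S*=84.3478
step 3: (k=3,j=0): S=95.6805, K−S=26.0295, hold=25.5954 ⇒ V=26.0295 exercise | (k=3,j=1): S=123.1183, K−S=0.0000, hold=8.8112 ⇒ V=8.8112 continue | (k=3,j=2): S=158.4242, K−S=0.0000, hold=1.3828 ⇒ V=1.3828 continue | (k=3,j=3): S=203.8547, K−S=0.0000, hold=0.0000 ⇒ V=0.0000 continue  boundary S*=95.6805
step 2: (k=2,j=0): S=108.5358, K−S=13.1742, hold=16.8160 ⇒ V=16.8160 continue | (k=2,j=1): S=139.6600, K−S=0.0000, hold=4.8685 ⇒ V=4.8685 continue | (k=2,j=2): S=179.7096, K−S=0.0000, hold=0.6523 ⇒ V=0.6523 continue  boundary S*=-
step 1: (k=1,j=0): S=123.1183, K−S=0.0000, hold=10.4394 ⇒ V=10.4394 continue | (k=1,j=1): S=158.4242, K−S=0.0000, hold=2.6324 ⇒ V=2.6324 continue  boundary S*=-
step 0: (k=0,j=0): S=139.6600, K−S=0.0000, hold=6.2801 ⇒ V=6.2801 continue  boundary S*=-

price = 6.2801
boundary = - - - 95.6805 84.3478 95.6805 108.5358
tree:
6.2801
10.4394 2.6324
16.8160 4.8685 0.6523
26.0295 8.8112 1.3828 0.0000
37.3622 15.4788 2.9315 0.0000 0.0000
47.3526 26.0295 6.2145 0.0000 0.0000 0.0000
56.1597 37.3622 13.1742 0.0000 0.0000 0.0000 0.0000
63.9237 47.3526 26.0295 0.0000 0.0000 0.0000 0.0000 0.0000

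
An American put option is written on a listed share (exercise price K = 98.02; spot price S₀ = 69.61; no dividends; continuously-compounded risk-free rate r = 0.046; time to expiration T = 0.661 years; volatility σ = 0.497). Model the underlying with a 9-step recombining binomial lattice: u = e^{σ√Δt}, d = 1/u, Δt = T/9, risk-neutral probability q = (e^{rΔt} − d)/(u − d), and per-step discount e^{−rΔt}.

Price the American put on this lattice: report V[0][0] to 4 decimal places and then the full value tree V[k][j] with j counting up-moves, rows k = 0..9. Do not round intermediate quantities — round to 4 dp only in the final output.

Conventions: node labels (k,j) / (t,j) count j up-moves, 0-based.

price = 30.5621
tree:
30.5621
37.5432 23.1819
44.8482 29.8598 16.0794
51.5486 37.2301 22.0511 9.6952
57.4046 44.8482 29.2040 14.4239 4.6184
62.5227 51.5486 37.1818 20.7296 7.6645 1.3366
66.9958 57.4046 44.8482 28.5258 12.3930 2.5736 0.0000
70.9053 62.5227 51.5486 37.1818 19.3087 4.9556 0.0000 0.0000
74.3221 66.9958 57.4046 44.8482 28.4100 9.5421 0.0000 0.0000 0.0000
77.3083 70.9053 62.5227 51.5486 37.1818 18.3735 0.0000 0.0000 0.0000 0.0000

Δt=0.07344  u=1.14418  d=0.87399  q=0.47890  discount=0.99663
step 9 (expiry): payoffs max(K−S,0) = 77.3083 70.9053 62.5227 51.5486 37.1818 18.3735 0.0000 0.0000 0.0000 0.0000
k=8: (k=8,j=0): S=23.6979, K−S=74.3221, hold=73.9915 ⇒ V=74.3221 exercise | (k=8,j=1): S=31.0242, K−S=66.9958, hold=66.6652 ⇒ V=66.9958 exercise | (k=8,j=2): S=40.6154, K−S=57.4046, hold=57.0740 ⇒ V=57.4046 exercise | (k=8,j=3): S=53.1718, K−S=44.8482, hold=44.5176 ⇒ V=44.8482 exercise | (k=8,j=4): S=69.6100, K−S=28.4100, hold=28.0794 ⇒ V=28.4100 exercise | (k=8,j=5): S=91.1301, K−S=6.8899, hold=9.5421 ⇒ V=9.5421 continue | (k=8,j=6): S=119.3033, K−S=0.0000, hold=0.0000 ⇒ V=0.0000 continue | (k=8,j=7): S=156.1862, K−S=0.0000, hold=0.0000 ⇒ V=0.0000 continue | (k=8,j=8): S=204.4717, K−S=0.0000, hold=0.0000 ⇒ V=0.0000 continue
k=7: (k=7,j=0): S=27.1147, K−S=70.9053, hold=70.5747 ⇒ V=70.9053 exercise | (k=7,j=1): S=35.4973, K−S=62.5227, hold=62.1921 ⇒ V=62.5227 exercise | (k=7,j=2): S=46.4714, K−S=51.5486, hold=51.2180 ⇒ V=51.5486 exercise | (k=7,j=3): S=60.8382, K−S=37.1818, hold=36.8512 ⇒ V=37.1818 exercise | (k=7,j=4): S=79.6465, K−S=18.3735, hold=19.3087 ⇒ V=19.3087 continue | (k=7,j=5): S=104.2695, K−S=0.0000, hold=4.9556 ⇒ V=4.9556 continue | (k=7,j=6): S=136.5047, K−S=0.0000, hold=0.0000 ⇒ V=0.0000 continue | (k=7,j=7): S=178.7055, K−S=0.0000, hold=0.0000 ⇒ V=0.0000 continue
k=6: (k=6,j=0): S=31.0242, K−S=66.9958, hold=66.6652 ⇒ V=66.9958 exercise | (k=6,j=1): S=40.6154, K−S=57.4046, hold=57.0740 ⇒ V=57.4046 exercise | (k=6,j=2): S=53.1718, K−S=44.8482, hold=44.5176 ⇒ V=44.8482 exercise | (k=6,j=3): S=69.6100, K−S=28.4100, hold=28.5258 ⇒ V=28.5258 continue | (k=6,j=4): S=91.1301, K−S=6.8899, hold=12.3930 ⇒ V=12.3930 continue | (k=6,j=5): S=119.3033, K−S=0.0000, hold=2.5736 ⇒ V=2.5736 continue | (k=6,j=6): S=156.1862, K−S=0.0000, hold=0.0000 ⇒ V=0.0000 continue
k=5: (k=5,j=0): S=35.4973, K−S=62.5227, hold=62.1921 ⇒ V=62.5227 exercise | (k=5,j=1): S=46.4714, K−S=51.5486, hold=51.2180 ⇒ V=51.5486 exercise | (k=5,j=2): S=60.8382, K−S=37.1818, hold=36.9065 ⇒ V=37.1818 exercise | (k=5,j=3): S=79.6465, K−S=18.3735, hold=20.7296 ⇒ V=20.7296 continue | (k=5,j=4): S=104.2695, K−S=0.0000, hold=7.6645 ⇒ V=7.6645 continue | (k=5,j=5): S=136.5047, K−S=0.0000, hold=1.3366 ⇒ V=1.3366 continue
k=4: (k=4,j=0): S=40.6154, K−S=57.4046, hold=57.0740 ⇒ V=57.4046 exercise | (k=4,j=1): S=53.1718, K−S=44.8482, hold=44.5176 ⇒ V=44.8482 exercise | (k=4,j=2): S=69.6100, K−S=28.4100, hold=29.2040 ⇒ V=29.2040 continue | (k=4,j=3): S=91.1301, K−S=6.8899, hold=14.4239 ⇒ V=14.4239 continue | (k=4,j=4): S=119.3033, K−S=0.0000, hold=4.6184 ⇒ V=4.6184 continue
k=3: (k=3,j=0): S=46.4714, K−S=51.5486, hold=51.2180 ⇒ V=51.5486 exercise | (k=3,j=1): S=60.8382, K−S=37.1818, hold=37.2301 ⇒ V=37.2301 continue | (k=3,j=2): S=79.6465, K−S=18.3735, hold=22.0511 ⇒ V=22.0511 continue | (k=3,j=3): S=104.2695, K−S=0.0000, hold=9.6952 ⇒ V=9.6952 continue
k=2: (k=2,j=0): S=53.1718, K−S=44.8482, hold=44.5407 ⇒ V=44.8482 exercise | (k=2,j=1): S=69.6100, K−S=28.4100, hold=29.8598 ⇒ V=29.8598 continue | (k=2,j=2): S=91.1301, K−S=6.8899, hold=16.0794 ⇒ V=16.0794 continue
k=1: (k=1,j=0): S=60.8382, K−S=37.1818, hold=37.5432 ⇒ V=37.5432 continue | (k=1,j=1): S=79.6465, K−S=18.3735, hold=23.1819 ⇒ V=23.1819 continue
k=0: (k=0,j=0): S=69.6100, K−S=28.4100, hold=30.5621 ⇒ V=30.5621 continue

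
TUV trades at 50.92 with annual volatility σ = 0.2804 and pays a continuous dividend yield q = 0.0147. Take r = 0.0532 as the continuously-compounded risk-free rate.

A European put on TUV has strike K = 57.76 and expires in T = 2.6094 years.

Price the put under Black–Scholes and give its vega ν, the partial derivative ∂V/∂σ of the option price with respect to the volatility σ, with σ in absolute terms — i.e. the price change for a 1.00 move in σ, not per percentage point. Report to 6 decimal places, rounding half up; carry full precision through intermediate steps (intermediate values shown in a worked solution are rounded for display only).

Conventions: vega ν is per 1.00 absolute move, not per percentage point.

σ√T = 0.2804·√2.6094 = 0.452948
d₁ = (ln(S/K) + (r−q+σ²/2)T) / (σ√T) = (ln(50.92/57.76) + (0.0532−0.0147+0.2804²/2)·2.6094) / 0.452948 = (-0.126041 + 0.203043) / 0.452948 = 0.170002
d₂ = d₁ − σ√T = 0.170002 − 0.452948 = -0.282946
e^{−rT} = 0.870385
e^{−qT} = 0.962368
N(−d₁) = 0.432504,  N(−d₂) = 0.611391
Put price V = K·e^{−rT}·N(−d₂) − S·e^{−qT}·N(−d₁) = 30.736705 − 21.194346 = 9.542360
φ(d₁) = (1/√(2π))·e^{−d₁²/2} = 0.393219
ν = S·e^{−qT}·φ(d₁)·√T = 31.126790

price = 9.542360
ν = 31.126790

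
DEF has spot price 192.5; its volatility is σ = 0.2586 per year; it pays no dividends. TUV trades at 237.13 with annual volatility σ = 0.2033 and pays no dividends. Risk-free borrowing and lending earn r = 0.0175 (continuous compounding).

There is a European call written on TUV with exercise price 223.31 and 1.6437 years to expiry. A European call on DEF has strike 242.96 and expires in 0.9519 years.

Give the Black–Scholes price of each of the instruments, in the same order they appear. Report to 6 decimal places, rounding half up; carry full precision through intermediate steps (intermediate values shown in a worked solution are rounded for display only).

price(TUV call K=223.31) = 34.963774
price(DEF call K=242.96) = 5.851534

[TUV call K=223.31]
σ√T = 0.2033·√1.6437 = 0.260645
d₁ = (ln(S/K) + (r+σ²/2)T) / (σ√T) = (ln(237.13/223.31) + (0.0175+0.2033²/2)·1.6437) / 0.260645 = (0.060048 + 0.062733) / 0.260645 = 0.471063
d₂ = d₁ − σ√T = 0.471063 − 0.260645 = 0.210419
e^{−rT} = 0.971645
N(d₁) = 0.681202,  N(d₂) = 0.583330
price = S·N(d₁) − K·e^{−rT}·N(d₂) = 161.533496 − 126.569722 = 34.963774
[DEF call K=242.96]
σ√T = 0.2586·√0.9519 = 0.252304
d₁ = (ln(S/K) + (r+σ²/2)T) / (σ√T) = (ln(192.5/242.96) + (0.0175+0.2586²/2)·0.9519) / 0.252304 = (-0.232801 + 0.048487) / 0.252304 = -0.730522
d₂ = d₁ − σ√T = -0.730522 − 0.252304 = -0.982826
e^{−rT} = 0.983480
N(d₁) = 0.232535,  N(d₂) = 0.162846
price = S·N(d₁) − K·e^{−rT}·N(d₂) = 44.763074 − 38.911540 = 5.851534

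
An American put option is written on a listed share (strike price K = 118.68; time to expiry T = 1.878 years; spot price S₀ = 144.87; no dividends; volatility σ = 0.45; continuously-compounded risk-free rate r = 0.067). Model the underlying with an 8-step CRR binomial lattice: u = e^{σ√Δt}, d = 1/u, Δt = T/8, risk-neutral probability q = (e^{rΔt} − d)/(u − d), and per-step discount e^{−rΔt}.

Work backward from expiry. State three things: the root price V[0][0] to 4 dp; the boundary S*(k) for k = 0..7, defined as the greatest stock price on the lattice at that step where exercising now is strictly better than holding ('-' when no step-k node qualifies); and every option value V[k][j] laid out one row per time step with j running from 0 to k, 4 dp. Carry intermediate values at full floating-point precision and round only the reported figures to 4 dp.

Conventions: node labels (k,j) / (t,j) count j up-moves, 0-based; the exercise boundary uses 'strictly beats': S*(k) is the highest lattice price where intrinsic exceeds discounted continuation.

Δt=0.23475, u=1.24362, d=0.80410, q=0.48178, disc=e^(-rΔt)=0.98439
k=8 terminal: V=max(K-S,0) → 93.3598 79.5199 58.1149 25.0100 0.0000 0.0000 0.0000 0.0000 0.0000
k=7: j=0 S=31.4887 intr=87.1913 cont=85.3392 V=87.1913[EX]; j=1 S=48.7005 intr=69.9795 cont=68.1275 V=69.9795[EX]; j=2 S=75.3202 intr=43.3598 cont=41.5078 V=43.3598[EX]; j=3 S=116.4902 intr=2.1898 cont=12.7586 V=12.7586[hold]; j=4 S=180.1638 intr=0.0000 cont=0.0000 V=0.0000[hold]; j=5 S=278.6413 intr=0.0000 cont=0.0000 V=0.0000[hold]; j=6 S=430.9467 intr=0.0000 cont=0.0000 V=0.0000[hold]; j=7 S=666.5022 intr=0.0000 cont=0.0000 V=0.0000[hold]  S*(7)=75.3202
k=6: j=0 S=39.1601 intr=79.5199 cont=77.6678 V=79.5199[EX]; j=1 S=60.5651 intr=58.1149 cont=56.2629 V=58.1149[EX]; j=2 S=93.6700 intr=25.0100 cont=28.1703 V=28.1703[hold]; j=3 S=144.8700 intr=0.0000 cont=6.5086 V=6.5086[hold]; j=4 S=224.0560 intr=0.0000 cont=0.0000 V=0.0000[hold]; j=5 S=346.5250 intr=0.0000 cont=0.0000 V=0.0000[hold]; j=6 S=535.9356 intr=0.0000 cont=0.0000 V=0.0000[hold]  S*(6)=60.5651
k=5: j=0 S=48.7005 intr=69.9795 cont=68.1275 V=69.9795[EX]; j=1 S=75.3202 intr=43.3598 cont=43.0066 V=43.3598[EX]; j=2 S=116.4902 intr=2.1898 cont=17.4575 V=17.4575[hold]; j=3 S=180.1638 intr=0.0000 cont=3.3203 V=3.3203[hold]; j=4 S=278.6413 intr=0.0000 cont=0.0000 V=0.0000[hold]; j=5 S=430.9467 intr=0.0000 cont=0.0000 V=0.0000[hold]  S*(5)=75.3202
k=4: j=0 S=60.5651 intr=58.1149 cont=56.2629 V=58.1149[EX]; j=1 S=93.6700 intr=25.0100 cont=30.3988 V=30.3988[hold]; j=2 S=144.8700 intr=0.0000 cont=10.4804 V=10.4804[hold]; j=3 S=224.0560 intr=0.0000 cont=1.6938 V=1.6938[hold]; j=4 S=346.5250 intr=0.0000 cont=0.0000 V=0.0000[hold]  S*(4)=60.5651
k=3: j=0 S=75.3202 intr=43.3598 cont=44.0635 V=44.0635[hold]; j=1 S=116.4902 intr=2.1898 cont=20.4780 V=20.4780[hold]; j=2 S=180.1638 intr=0.0000 cont=6.1497 V=6.1497[hold]; j=3 S=278.6413 intr=0.0000 cont=0.8641 V=0.8641[hold]  S*(3)=-
k=2: j=0 S=93.6700 intr=25.0100 cont=32.1903 V=32.1903[hold]; j=1 S=144.8700 intr=0.0000 cont=13.3632 V=13.3632[hold]; j=2 S=224.0560 intr=0.0000 cont=3.5470 V=3.5470[hold]  S*(2)=-
k=1: j=0 S=116.4902 intr=2.1898 cont=22.7590 V=22.7590[hold]; j=1 S=180.1638 intr=0.0000 cont=8.4992 V=8.4992[hold]  S*(1)=-
k=0: j=0 S=144.8700 intr=0.0000 cont=15.6411 V=15.6411[hold]  S*(0)=-

price = 15.6411
boundary = - - - - 60.5651 75.3202 60.5651 75.3202
tree:
15.6411
22.7590 8.4992
32.1903 13.3632 3.5470
44.0635 20.4780 6.1497 0.8641
58.1149 30.3988 10.4804 1.6938 0.0000
69.9795 43.3598 17.4575 3.3203 0.0000 0.0000
79.5199 58.1149 28.1703 6.5086 0.0000 0.0000 0.0000
87.1913 69.9795 43.3598 12.7586 0.0000 0.0000 0.0000 0.0000
93.3598 79.5199 58.1149 25.0100 0.0000 0.0000 0.0000 0.0000 0.0000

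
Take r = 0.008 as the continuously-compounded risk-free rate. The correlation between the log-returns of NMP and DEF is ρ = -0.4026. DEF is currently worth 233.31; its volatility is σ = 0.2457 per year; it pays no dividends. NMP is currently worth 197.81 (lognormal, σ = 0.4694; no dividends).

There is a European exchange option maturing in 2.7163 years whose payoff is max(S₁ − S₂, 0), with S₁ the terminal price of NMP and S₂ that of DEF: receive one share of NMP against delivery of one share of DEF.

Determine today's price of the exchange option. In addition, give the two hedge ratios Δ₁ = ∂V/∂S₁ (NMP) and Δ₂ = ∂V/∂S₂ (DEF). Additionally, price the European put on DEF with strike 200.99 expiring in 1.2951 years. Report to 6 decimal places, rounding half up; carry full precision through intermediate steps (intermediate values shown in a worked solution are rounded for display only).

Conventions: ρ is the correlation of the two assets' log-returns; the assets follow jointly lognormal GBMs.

exchange price = 66.368834
Δ1 = 0.633000
Δ2 = -0.252218
price(DEF put K=200.99) = 10.604124

σ_eff = √(σ₁² + σ₂² − 2ρσ₁σ₂) = √(0.4694² + 0.2457² − 2·-0.4026·0.4694·0.2457) = 0.611204
d₁ = (ln(S₁/S₂) + (q₂ − q₁ + σ_eff²/2)T) / (σ_eff√T) = (ln(197.81/233.31) + (0.0 − 0.0 + 0.186785)·2.7163) / 1.007337 = 0.339810
d₂ = d₁ − σ_eff√T = 0.339810 − 1.007337 = -0.667527
N(d₁) = 0.633000,  N(d₂) = 0.252218
V = S₁·e^{−q₁T}·N(d₁) − S₂·e^{−q₂T}·N(d₂) = 125.213741 − 58.844907 = 66.368834
Δ₁ = e^{−q₁T}·N(d₁) = 0.633000;  Δ₂ = −e^{−q₂T}·N(d₂) = -0.252218
[vanilla: DEF put K=200.99]
σ√T = 0.2457·√1.2951 = 0.279613
d₁ = (ln(S/K) + (r+σ²/2)T) / (σ√T) = (ln(233.31/200.99) + (0.008+0.2457²/2)·1.2951) / 0.279613 = (0.149113 + 0.049452) / 0.279613 = 0.710144
d₂ = d₁ − σ√T = 0.710144 − 0.279613 = 0.430532
e^{−rT} = 0.989693
N(−d₁) = 0.238807,  N(−d₂) = 0.333405
price = K·e^{−rT}·N(−d₂) − S·N(−d₁) = 66.320268 − 55.716144 = 10.604124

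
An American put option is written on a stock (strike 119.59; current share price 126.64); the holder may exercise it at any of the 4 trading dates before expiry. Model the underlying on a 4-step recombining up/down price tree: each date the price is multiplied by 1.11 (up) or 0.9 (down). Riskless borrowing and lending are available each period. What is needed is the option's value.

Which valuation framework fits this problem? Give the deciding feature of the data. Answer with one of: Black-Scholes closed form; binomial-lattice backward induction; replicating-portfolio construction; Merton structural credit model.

framework: binomial-lattice backward induction

Key observation: with exercise allowed before expiry on a discrete up/down model (4 steps from spot 126.64), the strike-119.59 put's value must be rolled back through the tree testing early exercise at each node.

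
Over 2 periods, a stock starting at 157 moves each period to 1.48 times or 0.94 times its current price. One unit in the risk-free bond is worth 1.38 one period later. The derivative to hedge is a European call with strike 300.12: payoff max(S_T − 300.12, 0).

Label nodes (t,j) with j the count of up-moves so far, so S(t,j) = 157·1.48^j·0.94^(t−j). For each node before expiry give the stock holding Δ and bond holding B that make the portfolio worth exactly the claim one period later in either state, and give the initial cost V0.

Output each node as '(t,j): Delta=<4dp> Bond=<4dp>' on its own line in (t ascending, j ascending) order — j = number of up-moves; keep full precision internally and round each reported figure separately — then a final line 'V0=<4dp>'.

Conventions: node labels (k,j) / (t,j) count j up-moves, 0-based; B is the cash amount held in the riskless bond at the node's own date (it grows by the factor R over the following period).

(0,0): Delta=0.3049 Bond=-32.6016
(1,0): Delta=0.0000 Bond=0.0000
(1,1): Delta=0.3489 Bond=-55.2153
V0=15.2603

Arbitrage-free pricing uses the up-move probability p* = (R−d)/(u−d) = 0.8148, discounting each step at R = 1.38.
Payoffs at expiry: V(2,0)=0.0000, V(2,1)=0.0000, V(2,2)=43.7728
  t=1,j=0: stock 147.5800 → up 218.4184 (V=0.0000), down 138.7252 (V=0.0000). Price 0.0000; hedge Δ=0.0000, bond B=0.0000.
  t=1,j=1: stock 232.3600 → up 343.8928 (V=43.7728), down 218.4184 (V=0.0000). Price 25.8455; hedge Δ=0.3489, bond B=-55.2153.
  t=0,j=0: stock 157.0000 → up 232.3600 (V=25.8455), down 147.5800 (V=0.0000). Price 15.2603; hedge Δ=0.3049, bond B=-32.6016.
As a check, the time-0 holding Δ(0,0)·S0 + B(0,0) comes to 15.2603 — exactly V0.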